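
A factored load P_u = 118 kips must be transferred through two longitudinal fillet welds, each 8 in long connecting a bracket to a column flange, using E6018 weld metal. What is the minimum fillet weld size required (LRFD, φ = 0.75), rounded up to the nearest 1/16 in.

w = 7/16 in

E60XX → F_EXX = 60 ksi.
Total weld length L = 16 in.
Required throat t_e = P_u / (φ × 0.6 F_EXX × L) = 118 / (0.75 × 0.6 × 60 × 16) = 0.2731 in.
Required leg w = t_e / 0.707 = 0.3863 in → use 7/16 in.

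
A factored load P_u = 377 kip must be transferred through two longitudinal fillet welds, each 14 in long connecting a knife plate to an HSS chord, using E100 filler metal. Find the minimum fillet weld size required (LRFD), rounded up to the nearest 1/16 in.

E100XX → F_EXX = 100 ksi.
Total weld length L = 28 in.
Required throat t_e = P_u / (φ × 0.6 F_EXX × L) = 377 / (0.75 × 0.6 × 100 × 28) = 0.2992 in.
Required leg w = t_e / 0.707 = 0.4232 in → use 7/16 in.

w = 7/16 in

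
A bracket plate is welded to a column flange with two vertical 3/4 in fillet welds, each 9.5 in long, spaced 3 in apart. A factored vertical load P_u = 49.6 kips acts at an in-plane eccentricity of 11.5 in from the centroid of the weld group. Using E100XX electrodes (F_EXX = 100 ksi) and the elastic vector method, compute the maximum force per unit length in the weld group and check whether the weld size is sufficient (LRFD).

f_max ≈ 16.3 kip/in; adequate

Total weld length L_w = 19 in. Treat welds as unit-width lines.
Polar moment about centroid: J = 2[d³/12 + d(b/2)²] = 2[9.5³/12 + 9.5×1.5²] = 185.6 in³.
Direct shear f_v = P/L_w = 49.6 / 19 = 2.611 kip/in (vertical).
Torsion M = P·e = 49.6 × 11.5 = 570.4 kip·in.
Critical point at (x, y) = (1.5, 4.75) from centroid. f_tx = M·y/J = 14.59 kip/in; f_ty = M·x/J = 4.609 kip/in.
Resultant f_max = √[f_tx² + (f_v + f_ty)²] = √[14.59² + (2.611 + 4.609)²] = 16.28 kip/in.
Capacity per unit length: φr_n = 0.75 × 0.6 × 100 × (0.707 × 0.75) = 23.86 kip/in.
16.28 ≤ 23.86 → adequate.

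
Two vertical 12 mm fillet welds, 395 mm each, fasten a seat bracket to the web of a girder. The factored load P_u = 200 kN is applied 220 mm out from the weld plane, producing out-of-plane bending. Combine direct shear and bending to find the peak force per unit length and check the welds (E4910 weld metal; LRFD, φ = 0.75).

f_max ≈ 883 N/mm; adequate

E49XX → F_EXX = 490 MPa.
L_w = 2 × 395 = 790 mm; section modulus (unit throat) S = 2 × L²/6 = 52010 mm².
Direct shear f_v = P/L_w = 200×10³/790 = 253.2 N/mm.
Moment M = P × e = 200×10³ × 220 = 44000000 N·mm; bending f_b = M/S = 846 N/mm.
f_max = √(f_v² + f_b²) = √(253.2² + 846²) = 883.1 N/mm.
φr_n = 0.75 × 0.6 × 490 × (0.707 × 12) = 1871 N/mm → adequate.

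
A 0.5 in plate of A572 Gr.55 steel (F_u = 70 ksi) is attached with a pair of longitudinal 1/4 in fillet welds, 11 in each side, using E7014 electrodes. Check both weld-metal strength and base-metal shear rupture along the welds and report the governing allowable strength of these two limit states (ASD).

R_n/Ω ≈ 81.7 kips (weld metal governs)

E70XX → F_EXX = 70 ksi.
t_e = 0.707 × 0.25 = 0.1767 in; L = 22 in.
Weld metal: R_n/Ω = (1/2.0) × 0.6 × 70 × 0.1767 × 22 = 81.66 kips.
Base metal (shear rupture): R_n/Ω = (1/2.0) × 0.6 × 70 × 0.5 × 22 = 231 kips.
Governing: weld metal.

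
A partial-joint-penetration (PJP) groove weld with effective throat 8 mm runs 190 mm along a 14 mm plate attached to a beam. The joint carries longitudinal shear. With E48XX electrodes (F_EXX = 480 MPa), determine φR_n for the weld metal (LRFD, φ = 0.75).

φR_n ≈ 328 kN

Effective throat (given) t_e = 8 mm.
A_we = 8 × 190 = 1520 mm².
F_nw = 0.6 F_EXX = 288 MPa.
φR_n = 0.75 × 288 × 1520 × 10⁻³ = 328.3 kN.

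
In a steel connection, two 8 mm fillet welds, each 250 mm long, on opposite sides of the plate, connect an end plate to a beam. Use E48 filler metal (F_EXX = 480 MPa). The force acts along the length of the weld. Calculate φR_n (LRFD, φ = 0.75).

φR_n ≈ 611 kN

Effective throat t_e = 0.707 × 8 = 5.656 mm.
Total length L = 500 mm; A_we = 5.656 × 500 = 2828 mm².
F_nw = 0.6 F_EXX = 0.6 × 480 = 288 MPa.
φR_n = 0.75 × 288 × 2828 × 10⁻³ = 610.8 kN.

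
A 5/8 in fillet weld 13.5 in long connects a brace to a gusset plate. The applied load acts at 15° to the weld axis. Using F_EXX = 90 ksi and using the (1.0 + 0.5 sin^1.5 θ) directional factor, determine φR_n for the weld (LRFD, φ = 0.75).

φR_n ≈ 258 kips

t_e = 0.707 × 0.625 = 0.4419 in; A_we = 0.4419 × 13.5 = 5.965 in².
Directional factor: 1.0 + 0.5 sin^1.5(15°) = 1.066.
F_nw = 0.6 × 90 × 1.066 = 57.56 ksi.
φR_n = 0.75 × 57.56 × 5.965 = 257.5 kips.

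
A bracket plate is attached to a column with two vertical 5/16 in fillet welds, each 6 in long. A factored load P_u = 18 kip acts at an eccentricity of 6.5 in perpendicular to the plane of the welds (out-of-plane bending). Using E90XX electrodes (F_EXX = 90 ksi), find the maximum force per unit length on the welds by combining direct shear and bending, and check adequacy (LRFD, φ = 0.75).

L_w = 2 × 6 = 12 in; section modulus (unit throat) S = 2 × L²/6 = 12 in².
Direct shear f_v = P/L_w = 18/12 = 1.5 kip/in.
Moment M = P × e = 18 × 6.5 = 117 kip·in; bending f_b = M/S = 9.75 kip/in.
f_max = √(f_v² + f_b²) = √(1.5² + 9.75²) = 9.865 kip/in.
φr_n = 0.75 × 0.6 × 90 × (0.707 × 0.3125) = 8.948 kip/in → NOT adequate.

f_max ≈ 9.86 kip/in; NOT adequate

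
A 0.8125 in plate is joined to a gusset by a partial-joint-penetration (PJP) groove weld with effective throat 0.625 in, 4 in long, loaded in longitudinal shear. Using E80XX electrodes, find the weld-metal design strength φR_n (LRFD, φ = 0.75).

φR_n ≈ 90 kip

E80XX → F_EXX = 80 ksi.
Effective throat (given) t_e = 0.625 in.
A_we = 0.625 × 4 = 2.5 in².
F_nw = 0.6 F_EXX = 48 ksi.
φR_n = 0.75 × 48 × 2.5 = 90 kip.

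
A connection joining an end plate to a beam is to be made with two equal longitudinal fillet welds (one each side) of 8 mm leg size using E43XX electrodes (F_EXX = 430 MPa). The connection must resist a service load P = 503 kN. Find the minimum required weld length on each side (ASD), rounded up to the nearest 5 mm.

Throat t_e = 0.707 × 8 = 5.656 mm.
r_n/Ω = (0.6 × 430 × 5.656) / 2.0 = 729.6 N/mm = 0.7296 kN/mm.
L_req = P / (r_n/Ω) = 503 / 0.7296 = 689.4 mm total.
Per side: 689.4 / 2 = 344.7 mm.
Round up → use L = 345 mm on each side.

L = 345 mm on each side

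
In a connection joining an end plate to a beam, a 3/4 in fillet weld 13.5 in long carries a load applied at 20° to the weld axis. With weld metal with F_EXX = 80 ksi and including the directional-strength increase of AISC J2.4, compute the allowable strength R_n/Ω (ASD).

R_n/Ω ≈ 189 kips

t_e = 0.707 × 0.75 = 0.5302 in; A_we = 0.5302 × 13.5 = 7.158 in².
Directional factor: 1.0 + 0.5 sin^1.5(20°) = 1.1.
F_nw = 0.6 × 80 × 1.1 = 52.8 ksi.
R_n/Ω = (52.8 × 7.158) / 2.0 = 189 kips.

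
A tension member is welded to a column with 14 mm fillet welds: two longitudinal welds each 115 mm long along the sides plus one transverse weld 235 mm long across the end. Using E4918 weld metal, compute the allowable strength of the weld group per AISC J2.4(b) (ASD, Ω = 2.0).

R_n/Ω ≈ 797 kN

E49XX → F_EXX = 490 MPa.
t_e = 0.707 × 14 = 9.898 mm.
R_nwl = 0.6 × 490 × 9.898 × 230 × 10⁻³ = 669.3 kN (longitudinal, 2 welds).
R_nwt = 0.6 × 490 × 9.898 × 235 × 10⁻³ = 683.9 kN (transverse, base value).
(i) R_nwl + R_nwt = 1353 kN; (ii) 0.85 R_nwl + 1.5 R_nwt = 1595 kN.
R_n = max = 1595 kN [governs: (ii)]; R_n/Ω = 797.3 kN.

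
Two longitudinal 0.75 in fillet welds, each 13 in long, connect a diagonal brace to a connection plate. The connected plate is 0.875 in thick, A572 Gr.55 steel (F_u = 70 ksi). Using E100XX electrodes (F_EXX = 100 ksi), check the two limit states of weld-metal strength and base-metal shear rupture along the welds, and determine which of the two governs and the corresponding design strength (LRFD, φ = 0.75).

t_e = 0.707 × 0.75 = 0.5302 in; L = 26 in.
Weld metal: φR_n = 0.75 × 0.6 × 100 × 0.5302 × 26 = 620.4 kip.
Base metal (shear rupture): φR_n = 0.75 × 0.6 × 70 × 0.875 × 26 = 716.6 kip.
Governing: weld metal.

φR_n ≈ 620 kip (weld metal governs)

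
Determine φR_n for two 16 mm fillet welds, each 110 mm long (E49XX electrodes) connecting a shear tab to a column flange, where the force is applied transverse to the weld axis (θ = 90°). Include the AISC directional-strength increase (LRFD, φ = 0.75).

E49XX → F_EXX = 490 MPa.
t_e = 0.707 × 16 = 11.31 mm; A_we = 11.31 × 220 = 2489 mm².
Directional factor: 1.0 + 0.5 sin^1.5(90°) = 1.5.
F_nw = 0.6 × 490 × 1.5 = 441 MPa.
φR_n = 0.75 × 441 × 2489 × 10⁻³ = 823.1 kN.

φR_n ≈ 823 kN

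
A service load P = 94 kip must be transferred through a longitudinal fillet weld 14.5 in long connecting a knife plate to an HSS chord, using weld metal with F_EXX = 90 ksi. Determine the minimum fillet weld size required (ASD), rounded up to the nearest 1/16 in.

Total weld length L = 14.5 in.
Required throat t_e = P × Ω / (0.6 F_EXX × L) = 94 × 2.0 / (0.6 × 90 × 14.5) = 0.2401 in.
Required leg w = t_e / 0.707 = 0.3396 in → use 3/8 in.

w = 3/8 in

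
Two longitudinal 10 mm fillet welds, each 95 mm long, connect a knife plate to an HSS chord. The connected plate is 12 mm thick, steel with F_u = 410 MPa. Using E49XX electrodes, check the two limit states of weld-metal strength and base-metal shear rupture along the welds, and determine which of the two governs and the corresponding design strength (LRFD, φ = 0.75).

φR_n ≈ 296 kN (weld metal governs)

E49XX → F_EXX = 490 MPa.
t_e = 0.707 × 10 = 7.07 mm; L = 190 mm.
Weld metal: φR_n = 0.75 × 0.6 × 490 × 7.07 × 190 × 10⁻³ = 296.2 kN.
Base metal (shear rupture): φR_n = 0.75 × 0.6 × 410 × 12 × 190 × 10⁻³ = 420.7 kN.
Governing: weld metal.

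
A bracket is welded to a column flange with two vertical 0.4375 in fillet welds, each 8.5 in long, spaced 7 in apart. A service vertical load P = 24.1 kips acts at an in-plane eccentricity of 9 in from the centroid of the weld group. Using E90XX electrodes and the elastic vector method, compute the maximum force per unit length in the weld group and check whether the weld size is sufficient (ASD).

f_max ≈ 4.87 kip/in; adequate

E90XX → F_EXX = 90 ksi.
Total weld length L_w = 17 in. Treat welds as unit-width lines.
Polar moment about centroid: J = 2[d³/12 + d(b/2)²] = 2[8.5³/12 + 8.5×3.5²] = 310.6 in³.
Direct shear f_v = P/L_w = 24.1 / 17 = 1.418 kip/in (vertical).
Torsion M = P·e = 24.1 × 9 = 216.9 kip·in.
Critical point at (x, y) = (3.5, 4.25) from centroid. f_tx = M·y/J = 2.968 kip/in; f_ty = M·x/J = 2.444 kip/in.
Resultant f_max = √[f_tx² + (f_v + f_ty)²] = √[2.968² + (1.418 + 2.444)²] = 4.87 kip/in.
Capacity per unit length: r_n/Ω = (1/2.0) × 0.6 × 90 × (0.707 × 0.4375) = 8.351 kip/in.
4.87 ≤ 8.351 → adequate.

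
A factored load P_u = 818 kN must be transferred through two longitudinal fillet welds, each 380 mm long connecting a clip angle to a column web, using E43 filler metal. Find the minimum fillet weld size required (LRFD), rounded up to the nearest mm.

w = 8 mm

E43XX → F_EXX = 430 MPa.
Total weld length L = 760 mm.
Required throat t_e = P_u / (φ × 0.6 F_EXX × L) = 818 / (0.75 × 0.6 × 430 × 760 × 10⁻³) = 5.562 mm.
Required leg w = t_e / 0.707 = 7.868 mm → use 8 mm.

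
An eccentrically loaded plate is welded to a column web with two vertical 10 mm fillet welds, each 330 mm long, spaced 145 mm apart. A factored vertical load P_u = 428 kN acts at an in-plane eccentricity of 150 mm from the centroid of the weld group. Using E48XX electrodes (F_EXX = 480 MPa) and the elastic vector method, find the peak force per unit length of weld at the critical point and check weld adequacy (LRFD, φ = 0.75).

f_max ≈ 1600 N/mm; NOT adequate

Total weld length L_w = 660 mm. Treat welds as unit-width lines.
Polar moment about centroid: J = 2[d³/12 + d(b/2)²] = 2[330³/12 + 330×72.5²] = 9459000 mm³.
Direct shear f_v = P/L_w = 428×10³ / 660 = 648.5 N/mm (vertical).
Torsion M = P·e = 428×10³ × 150 = 64200000 N·mm.
Critical point at (x, y) = (72.5, 165) from centroid. f_tx = M·y/J = 1120 N/mm; f_ty = M·x/J = 492.1 N/mm.
Resultant f_max = √[f_tx² + (f_v + f_ty)²] = √[1120² + (648.5 + 492.1)²] = 1598 N/mm.
Capacity per unit length: φr_n = 0.75 × 0.6 × 480 × (0.707 × 10) = 1527 N/mm.
1598 > 1527 → NOT adequate.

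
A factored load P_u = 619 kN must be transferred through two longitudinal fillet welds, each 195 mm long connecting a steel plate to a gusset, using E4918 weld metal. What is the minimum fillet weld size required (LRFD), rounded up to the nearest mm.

w = 11 mm

E49XX → F_EXX = 490 MPa.
Total weld length L = 390 mm.
Required throat t_e = P_u / (φ × 0.6 F_EXX × L) = 619 / (0.75 × 0.6 × 490 × 390 × 10⁻³) = 7.198 mm.
Required leg w = t_e / 0.707 = 10.18 mm → use 11 mm.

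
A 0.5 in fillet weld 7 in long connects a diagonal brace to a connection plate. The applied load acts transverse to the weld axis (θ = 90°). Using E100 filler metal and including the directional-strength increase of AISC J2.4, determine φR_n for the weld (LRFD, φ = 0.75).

E100XX → F_EXX = 100 ksi.
t_e = 0.707 × 0.5 = 0.3535 in; A_we = 0.3535 × 7 = 2.474 in².
Directional factor: 1.0 + 0.5 sin^1.5(90°) = 1.5.
F_nw = 0.6 × 100 × 1.5 = 90 ksi.
φR_n = 0.75 × 90 × 2.474 = 167 kip.

φR_n ≈ 167 kip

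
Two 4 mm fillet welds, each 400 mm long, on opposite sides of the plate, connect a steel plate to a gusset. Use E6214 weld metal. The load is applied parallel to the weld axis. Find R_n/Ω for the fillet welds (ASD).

R_n/Ω ≈ 421 kN

E62XX → F_EXX = 620 MPa.
Effective throat t_e = 0.707 × 4 = 2.828 mm.
Total length L = 800 mm; A_we = 2.828 × 800 = 2262 mm².
F_nw = 0.6 F_EXX = 0.6 × 620 = 372 MPa.
R_n = 372 × 2262 × 10⁻³ = 841.6 kN; R_n/Ω = 841.6/2.0 = 420.8 kN.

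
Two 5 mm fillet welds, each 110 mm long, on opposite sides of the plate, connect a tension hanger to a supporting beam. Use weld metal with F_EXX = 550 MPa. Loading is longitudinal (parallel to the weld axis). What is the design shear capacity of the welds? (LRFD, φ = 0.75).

φR_n ≈ 192 kN

Effective throat t_e = 0.707 × 5 = 3.535 mm.
Total length L = 220 mm; A_we = 3.535 × 220 = 777.7 mm².
F_nw = 0.6 F_EXX = 0.6 × 550 = 330 MPa.
φR_n = 0.75 × 330 × 777.7 × 10⁻³ = 192.5 kN.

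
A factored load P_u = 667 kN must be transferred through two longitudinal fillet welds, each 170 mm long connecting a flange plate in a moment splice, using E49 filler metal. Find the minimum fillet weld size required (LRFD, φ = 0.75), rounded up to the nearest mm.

E49XX → F_EXX = 490 MPa.
Total weld length L = 340 mm.
Required throat t_e = P_u / (φ × 0.6 F_EXX × L) = 667 / (0.75 × 0.6 × 490 × 340 × 10⁻³) = 8.897 mm.
Required leg w = t_e / 0.707 = 12.58 mm → use 13 mm.

w = 13 mm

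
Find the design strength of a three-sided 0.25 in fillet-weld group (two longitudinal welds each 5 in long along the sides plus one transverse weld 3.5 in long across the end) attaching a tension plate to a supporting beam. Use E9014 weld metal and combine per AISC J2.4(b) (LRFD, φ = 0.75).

φR_n ≈ 98.4 kips

E90XX → F_EXX = 90 ksi.
t_e = 0.707 × 0.25 = 0.1767 in.
R_nwl = 0.6 × 90 × 0.1767 × 10 = 95.44 kips (longitudinal, 2 welds).
R_nwt = 0.6 × 90 × 0.1767 × 3.5 = 33.41 kips (transverse, base value).
(i) R_nwl + R_nwt = 128.9 kips; (ii) 0.85 R_nwl + 1.5 R_nwt = 131.2 kips.
R_n = max = 131.2 kips [governs: (ii)]; φR_n = 98.43 kips.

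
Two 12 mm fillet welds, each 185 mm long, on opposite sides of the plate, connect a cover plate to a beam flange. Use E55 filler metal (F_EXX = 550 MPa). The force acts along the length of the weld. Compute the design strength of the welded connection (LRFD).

Effective throat t_e = 0.707 × 12 = 8.484 mm.
Total length L = 370 mm; A_we = 8.484 × 370 = 3139 mm².
F_nw = 0.6 F_EXX = 0.6 × 550 = 330 MPa.
φR_n = 0.75 × 330 × 3139 × 10⁻³ = 776.9 kN.

φR_n ≈ 777 kN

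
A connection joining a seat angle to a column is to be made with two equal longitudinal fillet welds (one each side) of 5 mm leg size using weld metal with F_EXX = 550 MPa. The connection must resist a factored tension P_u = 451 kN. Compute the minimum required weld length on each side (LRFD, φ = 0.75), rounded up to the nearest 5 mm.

Throat t_e = 0.707 × 5 = 3.535 mm.
φr_n = 0.75 × 0.6 × 550 × 3.535 × 10⁻³ = 0.8749 kN/mm.
L_req = P_u / φr_n = 451 / 0.8749 = 515.5 mm total.
Per side: 515.5 / 2 = 257.7 mm.
Round up → use L = 260 mm on each side.

L = 260 mm on each side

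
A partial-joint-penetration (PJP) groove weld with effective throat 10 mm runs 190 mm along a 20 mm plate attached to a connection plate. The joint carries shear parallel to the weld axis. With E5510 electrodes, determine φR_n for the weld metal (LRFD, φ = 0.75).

E55XX → F_EXX = 550 MPa.
Effective throat (given) t_e = 10 mm.
A_we = 10 × 190 = 1900 mm².
F_nw = 0.6 F_EXX = 330 MPa.
φR_n = 0.75 × 330 × 1900 × 10⁻³ = 470.2 kN.

φR_n ≈ 470 kN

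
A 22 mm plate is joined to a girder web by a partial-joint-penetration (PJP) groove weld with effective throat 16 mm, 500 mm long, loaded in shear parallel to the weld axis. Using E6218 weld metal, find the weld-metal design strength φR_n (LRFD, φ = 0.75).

φR_n ≈ 2230 kN

E62XX → F_EXX = 620 MPa.
Effective throat (given) t_e = 16 mm.
A_we = 16 × 500 = 8000 mm².
F_nw = 0.6 F_EXX = 372 MPa.
φR_n = 0.75 × 372 × 8000 × 10⁻³ = 2232 kN.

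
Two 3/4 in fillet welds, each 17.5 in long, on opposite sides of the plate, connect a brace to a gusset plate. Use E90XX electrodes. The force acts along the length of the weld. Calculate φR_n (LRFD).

E90XX → F_EXX = 90 ksi.
Effective throat t_e = 0.707 × 0.75 = 0.5302 in.
Total length L = 35 in; A_we = 0.5302 × 35 = 18.56 in².
F_nw = 0.6 F_EXX = 0.6 × 90 = 54 ksi.
φR_n = 0.75 × 54 × 18.56 = 751.6 kip.

φR_n ≈ 752 kip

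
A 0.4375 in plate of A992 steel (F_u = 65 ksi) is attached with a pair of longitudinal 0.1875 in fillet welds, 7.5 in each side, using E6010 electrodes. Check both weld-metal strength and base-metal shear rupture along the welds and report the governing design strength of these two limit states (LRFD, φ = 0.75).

φR_n ≈ 53.7 kips (weld metal governs)

E60XX → F_EXX = 60 ksi.
t_e = 0.707 × 0.1875 = 0.1326 in; L = 15 in.
Weld metal: φR_n = 0.75 × 0.6 × 60 × 0.1326 × 15 = 53.69 kips.
Base metal (shear rupture): φR_n = 0.75 × 0.6 × 65 × 0.4375 × 15 = 192 kips.
Governing: weld metal.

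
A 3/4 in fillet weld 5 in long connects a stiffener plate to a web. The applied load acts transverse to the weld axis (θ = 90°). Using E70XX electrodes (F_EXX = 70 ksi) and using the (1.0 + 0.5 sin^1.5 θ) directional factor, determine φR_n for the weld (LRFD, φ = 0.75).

φR_n ≈ 125 kip

t_e = 0.707 × 0.75 = 0.5302 in; A_we = 0.5302 × 5 = 2.651 in².
Directional factor: 1.0 + 0.5 sin^1.5(90°) = 1.5.
F_nw = 0.6 × 70 × 1.5 = 63 ksi.
φR_n = 0.75 × 63 × 2.651 = 125.3 kip.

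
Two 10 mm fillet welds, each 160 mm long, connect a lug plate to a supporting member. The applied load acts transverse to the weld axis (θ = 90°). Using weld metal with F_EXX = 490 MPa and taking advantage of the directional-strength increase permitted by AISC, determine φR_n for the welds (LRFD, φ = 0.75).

t_e = 0.707 × 10 = 7.07 mm; A_we = 7.07 × 320 = 2262 mm².
Directional factor: 1.0 + 0.5 sin^1.5(90°) = 1.5.
F_nw = 0.6 × 490 × 1.5 = 441 MPa.
φR_n = 0.75 × 441 × 2262 × 10⁻³ = 748.3 kN.

φR_n ≈ 748 kN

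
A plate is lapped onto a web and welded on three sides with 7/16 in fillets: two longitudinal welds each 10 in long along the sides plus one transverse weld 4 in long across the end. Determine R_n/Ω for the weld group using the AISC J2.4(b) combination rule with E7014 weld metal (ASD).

E70XX → F_EXX = 70 ksi.
t_e = 0.707 × 0.4375 = 0.3093 in.
R_nwl = 0.6 × 70 × 0.3093 × 20 = 259.8 kips (longitudinal, 2 welds).
R_nwt = 0.6 × 70 × 0.3093 × 4 = 51.96 kips (transverse, base value).
(i) R_nwl + R_nwt = 311.8 kips; (ii) 0.85 R_nwl + 1.5 R_nwt = 298.8 kips.
R_n = max = 311.8 kips [governs: (i)]; R_n/Ω = 155.9 kips.

R_n/Ω ≈ 156 kips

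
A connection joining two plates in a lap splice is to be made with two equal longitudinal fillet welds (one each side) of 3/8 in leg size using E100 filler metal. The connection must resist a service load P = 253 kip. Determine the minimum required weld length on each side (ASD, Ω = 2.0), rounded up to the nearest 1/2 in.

E100XX → F_EXX = 100 ksi.
Throat t_e = 0.707 × 0.375 = 0.2651 in.
r_n/Ω = (0.6 × 100 × 0.2651) / 2.0 = 7.954 kip/in.
L_req = P / (r_n/Ω) = 253 / 7.954 = 31.81 in total.
Per side: 31.81 / 2 = 15.9 in.
Round up → use L = 16 in on each side.

L = 16 in on each side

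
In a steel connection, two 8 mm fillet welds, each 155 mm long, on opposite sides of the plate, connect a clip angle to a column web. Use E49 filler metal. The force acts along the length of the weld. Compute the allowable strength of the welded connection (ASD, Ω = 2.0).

R_n/Ω ≈ 258 kN

E49XX → F_EXX = 490 MPa.
Effective throat t_e = 0.707 × 8 = 5.656 mm.
Total length L = 310 mm; A_we = 5.656 × 310 = 1753 mm².
F_nw = 0.6 F_EXX = 0.6 × 490 = 294 MPa.
R_n = 294 × 1753 × 10⁻³ = 515.5 kN; R_n/Ω = 515.5/2.0 = 257.7 kN.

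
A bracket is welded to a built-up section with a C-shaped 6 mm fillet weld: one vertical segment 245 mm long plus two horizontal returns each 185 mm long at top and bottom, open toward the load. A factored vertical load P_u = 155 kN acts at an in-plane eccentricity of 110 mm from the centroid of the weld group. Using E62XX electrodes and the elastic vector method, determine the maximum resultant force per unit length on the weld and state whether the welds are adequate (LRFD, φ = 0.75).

f_max ≈ 545 N/mm; adequate

E62XX → F_EXX = 620 MPa.
Total weld length L_w = 615 mm. Treat welds as unit-width lines.
Centroid: x̄ = 2×185×92.5 / 615 = 55.65 mm from the vertical weld.
Polar moment about centroid: J = I_x + I_y = [245³/12 + 2×185×122.5²] + [245×55.65² + 2(185³/12 + 185×36.85²)] = 9094000 mm³.
Direct shear f_v = P/L_w = 155×10³ / 615 = 252 N/mm (vertical).
Torsion M = P·e = 155×10³ × 110 = 17050000 N·mm.
Critical point at (x, y) = (129.3, 122.5) from centroid. f_tx = M·y/J = 229.7 N/mm; f_ty = M·x/J = 242.5 N/mm.
Resultant f_max = √[f_tx² + (f_v + f_ty)²] = √[229.7² + (252 + 242.5)²] = 545.3 N/mm.
Capacity per unit length: φr_n = 0.75 × 0.6 × 620 × (0.707 × 6) = 1184 N/mm.
545.3 ≤ 1184 → adequate.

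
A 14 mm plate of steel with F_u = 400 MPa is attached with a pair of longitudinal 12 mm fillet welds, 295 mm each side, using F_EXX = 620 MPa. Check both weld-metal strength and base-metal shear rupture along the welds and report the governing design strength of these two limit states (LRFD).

t_e = 0.707 × 12 = 8.484 mm; L = 590 mm.
Weld metal: φR_n = 0.75 × 0.6 × 620 × 8.484 × 590 × 10⁻³ = 1397 kN.
Base metal (shear rupture): φR_n = 0.75 × 0.6 × 400 × 14 × 590 × 10⁻³ = 1487 kN.
Governing: weld metal.

φR_n ≈ 1400 kN (weld metal governs)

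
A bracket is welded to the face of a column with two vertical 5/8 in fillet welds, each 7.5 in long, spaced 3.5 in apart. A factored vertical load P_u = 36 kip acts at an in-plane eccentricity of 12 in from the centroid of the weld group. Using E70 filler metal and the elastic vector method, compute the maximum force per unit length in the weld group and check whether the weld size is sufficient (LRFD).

f_max ≈ 16.5 kip/in; NOT adequate

E70XX → F_EXX = 70 ksi.
Total weld length L_w = 15 in. Treat welds as unit-width lines.
Polar moment about centroid: J = 2[d³/12 + d(b/2)²] = 2[7.5³/12 + 7.5×1.75²] = 116.2 in³.
Direct shear f_v = P/L_w = 36 / 15 = 2.4 kip/in (vertical).
Torsion M = P·e = 36 × 12 = 432 kip·in.
Critical point at (x, y) = (1.75, 3.75) from centroid. f_tx = M·y/J = 13.94 kip/in; f_ty = M·x/J = 6.503 kip/in.
Resultant f_max = √[f_tx² + (f_v + f_ty)²] = √[13.94² + (2.4 + 6.503)²] = 16.54 kip/in.
Capacity per unit length: φr_n = 0.75 × 0.6 × 70 × (0.707 × 0.625) = 13.92 kip/in.
16.54 > 13.92 → NOT adequate.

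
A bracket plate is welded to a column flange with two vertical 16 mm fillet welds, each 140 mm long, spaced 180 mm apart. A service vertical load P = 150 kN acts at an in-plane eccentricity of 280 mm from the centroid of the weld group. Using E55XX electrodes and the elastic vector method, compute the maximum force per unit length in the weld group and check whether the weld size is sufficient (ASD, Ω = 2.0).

f_max ≈ 2200 N/mm; NOT adequate

E55XX → F_EXX = 550 MPa.
Total weld length L_w = 280 mm. Treat welds as unit-width lines.
Polar moment about centroid: J = 2[d³/12 + d(b/2)²] = 2[140³/12 + 140×90²] = 2725000 mm³.
Direct shear f_v = P/L_w = 150×10³ / 280 = 535.7 N/mm (vertical).
Torsion M = P·e = 150×10³ × 280 = 42000000 N·mm.
Critical point at (x, y) = (90, 70) from centroid. f_tx = M·y/J = 1079 N/mm; f_ty = M·x/J = 1387 N/mm.
Resultant f_max = √[f_tx² + (f_v + f_ty)²] = √[1079² + (535.7 + 1387)²] = 2205 N/mm.
Capacity per unit length: r_n/Ω = (1/2.0) × 0.6 × 550 × (0.707 × 16) = 1866 N/mm.
2205 > 1866 → NOT adequate.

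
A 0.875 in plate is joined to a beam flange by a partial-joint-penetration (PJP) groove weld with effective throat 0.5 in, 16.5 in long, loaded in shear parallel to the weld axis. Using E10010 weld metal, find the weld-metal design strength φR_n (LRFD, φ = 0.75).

E100XX → F_EXX = 100 ksi.
Effective throat (given) t_e = 0.5 in.
A_we = 0.5 × 16.5 = 8.25 in².
F_nw = 0.6 F_EXX = 60 ksi.
φR_n = 0.75 × 60 × 8.25 = 371.2 kips.

φR_n ≈ 371 kips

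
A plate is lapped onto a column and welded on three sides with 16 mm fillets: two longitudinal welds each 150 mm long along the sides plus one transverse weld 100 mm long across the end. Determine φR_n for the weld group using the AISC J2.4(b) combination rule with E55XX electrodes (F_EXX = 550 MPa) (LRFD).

t_e = 0.707 × 16 = 11.31 mm.
R_nwl = 0.6 × 550 × 11.31 × 300 × 10⁻³ = 1120 kN (longitudinal, 2 welds).
R_nwt = 0.6 × 550 × 11.31 × 100 × 10⁻³ = 373.3 kN (transverse, base value).
(i) R_nwl + R_nwt = 1493 kN; (ii) 0.85 R_nwl + 1.5 R_nwt = 1512 kN.
R_n = max = 1512 kN [governs: (ii)]; φR_n = 1134 kN.

φR_n ≈ 1130 kN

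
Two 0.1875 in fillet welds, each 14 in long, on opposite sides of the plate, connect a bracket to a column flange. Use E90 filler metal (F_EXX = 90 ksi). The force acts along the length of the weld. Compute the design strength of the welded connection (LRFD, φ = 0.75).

φR_n ≈ 150 kips

Effective throat t_e = 0.707 × 0.1875 = 0.1326 in.
Total length L = 28 in; A_we = 0.1326 × 28 = 3.712 in².
F_nw = 0.6 F_EXX = 0.6 × 90 = 54 ksi.
φR_n = 0.75 × 54 × 3.712 = 150.3 kips.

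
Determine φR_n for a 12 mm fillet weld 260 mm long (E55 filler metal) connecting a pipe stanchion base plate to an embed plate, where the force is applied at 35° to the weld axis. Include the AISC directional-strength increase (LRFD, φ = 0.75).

φR_n ≈ 665 kN

E55XX → F_EXX = 550 MPa.
t_e = 0.707 × 12 = 8.484 mm; A_we = 8.484 × 260 = 2206 mm².
Directional factor: 1.0 + 0.5 sin^1.5(35°) = 1.217.
F_nw = 0.6 × 550 × 1.217 = 401.7 MPa.
φR_n = 0.75 × 401.7 × 2206 × 10⁻³ = 664.5 kN.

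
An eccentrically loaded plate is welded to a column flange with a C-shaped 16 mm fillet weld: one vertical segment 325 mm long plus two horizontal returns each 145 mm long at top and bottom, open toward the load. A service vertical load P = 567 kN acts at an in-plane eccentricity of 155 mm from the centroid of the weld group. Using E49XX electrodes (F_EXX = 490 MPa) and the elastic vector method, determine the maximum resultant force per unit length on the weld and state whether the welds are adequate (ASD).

Total weld length L_w = 615 mm. Treat welds as unit-width lines.
Centroid: x̄ = 2×145×72.5 / 615 = 34.19 mm from the vertical weld.
Polar moment about centroid: J = I_x + I_y = [325³/12 + 2×145×162.5²] + [325×34.19² + 2(145³/12 + 145×38.31²)] = 11830000 mm³.
Direct shear f_v = P/L_w = 567×10³ / 615 = 922 N/mm (vertical).
Torsion M = P·e = 567×10³ × 155 = 87885000 N·mm.
Critical point at (x, y) = (110.8, 162.5) from centroid. f_tx = M·y/J = 1207 N/mm; f_ty = M·x/J = 823.1 N/mm.
Resultant f_max = √[f_tx² + (f_v + f_ty)²] = √[1207² + (922 + 823.1)²] = 2122 N/mm.
Capacity per unit length: r_n/Ω = (1/2.0) × 0.6 × 490 × (0.707 × 16) = 1663 N/mm.
2122 > 1663 → NOT adequate.

f_max ≈ 2120 N/mm; NOT adequate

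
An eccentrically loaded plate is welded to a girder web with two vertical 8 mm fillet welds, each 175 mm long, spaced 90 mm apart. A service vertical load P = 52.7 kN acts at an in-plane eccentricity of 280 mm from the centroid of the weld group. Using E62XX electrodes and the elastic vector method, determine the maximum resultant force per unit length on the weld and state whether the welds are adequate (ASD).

E62XX → F_EXX = 620 MPa.
Total weld length L_w = 350 mm. Treat welds as unit-width lines.
Polar moment about centroid: J = 2[d³/12 + d(b/2)²] = 2[175³/12 + 175×45²] = 1602000 mm³.
Direct shear f_v = P/L_w = 52.7×10³ / 350 = 150.6 N/mm (vertical).
Torsion M = P·e = 52.7×10³ × 280 = 14756000 N·mm.
Critical point at (x, y) = (45, 87.5) from centroid. f_tx = M·y/J = 806 N/mm; f_ty = M·x/J = 414.5 N/mm.
Resultant f_max = √[f_tx² + (f_v + f_ty)²] = √[806² + (150.6 + 414.5)²] = 984.3 N/mm.
Capacity per unit length: r_n/Ω = (1/2.0) × 0.6 × 620 × (0.707 × 8) = 1052 N/mm.
984.3 ≤ 1052 → adequate.

f_max ≈ 984 N/mm; adequate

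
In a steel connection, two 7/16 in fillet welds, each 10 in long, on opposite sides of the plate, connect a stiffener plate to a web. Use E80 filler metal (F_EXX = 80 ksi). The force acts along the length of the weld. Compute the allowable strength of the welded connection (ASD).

R_n/Ω ≈ 148 kip

Effective throat t_e = 0.707 × 0.4375 = 0.3093 in.
Total length L = 20 in; A_we = 0.3093 × 20 = 6.186 in².
F_nw = 0.6 F_EXX = 0.6 × 80 = 48 ksi.
R_n = 48 × 6.186 = 296.9 kip; R_n/Ω = 296.9/2.0 = 148.5 kip.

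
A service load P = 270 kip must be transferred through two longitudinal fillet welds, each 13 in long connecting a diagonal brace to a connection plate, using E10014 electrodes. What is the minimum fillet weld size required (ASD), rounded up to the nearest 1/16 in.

E100XX → F_EXX = 100 ksi.
Total weld length L = 26 in.
Required throat t_e = P × Ω / (0.6 F_EXX × L) = 270 × 2.0 / (0.6 × 100 × 26) = 0.3462 in.
Required leg w = t_e / 0.707 = 0.4896 in → use 1/2 in.

w = 1/2 in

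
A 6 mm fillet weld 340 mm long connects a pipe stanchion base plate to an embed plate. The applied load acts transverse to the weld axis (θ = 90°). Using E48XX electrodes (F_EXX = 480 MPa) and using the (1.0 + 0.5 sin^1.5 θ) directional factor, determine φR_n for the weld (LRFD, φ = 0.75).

t_e = 0.707 × 6 = 4.242 mm; A_we = 4.242 × 340 = 1442 mm².
Directional factor: 1.0 + 0.5 sin^1.5(90°) = 1.5.
F_nw = 0.6 × 480 × 1.5 = 432 MPa.
φR_n = 0.75 × 432 × 1442 × 10⁻³ = 467.3 kN.

φR_n ≈ 467 kN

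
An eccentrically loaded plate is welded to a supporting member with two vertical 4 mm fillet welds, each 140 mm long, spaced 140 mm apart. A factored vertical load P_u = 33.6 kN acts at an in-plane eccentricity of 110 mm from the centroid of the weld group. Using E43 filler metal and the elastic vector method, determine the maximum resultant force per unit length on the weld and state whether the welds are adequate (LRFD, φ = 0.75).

f_max ≈ 297 N/mm; adequate

E43XX → F_EXX = 430 MPa.
Total weld length L_w = 280 mm. Treat welds as unit-width lines.
Polar moment about centroid: J = 2[d³/12 + d(b/2)²] = 2[140³/12 + 140×70²] = 1829000 mm³.
Direct shear f_v = P/L_w = 33.6×10³ / 280 = 120 N/mm (vertical).
Torsion M = P·e = 33.6×10³ × 110 = 3696000 N·mm.
Critical point at (x, y) = (70, 70) from centroid. f_tx = M·y/J = 141.4 N/mm; f_ty = M·x/J = 141.4 N/mm.
Resultant f_max = √[f_tx² + (f_v + f_ty)²] = √[141.4² + (120 + 141.4)²] = 297.2 N/mm.
Capacity per unit length: φr_n = 0.75 × 0.6 × 430 × (0.707 × 4) = 547.2 N/mm.
297.2 ≤ 547.2 → adequate.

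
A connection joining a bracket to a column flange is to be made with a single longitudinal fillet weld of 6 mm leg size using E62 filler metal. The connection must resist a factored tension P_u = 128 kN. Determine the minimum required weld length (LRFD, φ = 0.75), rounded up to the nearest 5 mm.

E62XX → F_EXX = 620 MPa.
Throat t_e = 0.707 × 6 = 4.242 mm.
φr_n = 0.75 × 0.6 × 620 × 4.242 × 10⁻³ = 1.184 kN/mm.
L_req = P_u / φr_n = 128 / 1.184 = 108.2 mm total.
Round up → use L = 110 mm.

L = 110 mm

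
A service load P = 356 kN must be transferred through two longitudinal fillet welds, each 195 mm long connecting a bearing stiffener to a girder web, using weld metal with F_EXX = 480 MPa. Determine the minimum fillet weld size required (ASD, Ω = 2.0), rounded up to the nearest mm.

Total weld length L = 390 mm.
Required throat t_e = P × Ω / (0.6 F_EXX × L) = 356 × 2.0 / (0.6 × 480 × 390 × 10⁻³) = 6.339 mm.
Required leg w = t_e / 0.707 = 8.966 mm → use 9 mm.

w = 9 mm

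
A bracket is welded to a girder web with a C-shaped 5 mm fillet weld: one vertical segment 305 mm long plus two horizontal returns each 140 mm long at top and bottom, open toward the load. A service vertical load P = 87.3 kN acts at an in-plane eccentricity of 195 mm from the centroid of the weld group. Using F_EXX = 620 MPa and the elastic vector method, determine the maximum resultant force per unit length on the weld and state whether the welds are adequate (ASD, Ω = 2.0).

Total weld length L_w = 585 mm. Treat welds as unit-width lines.
Centroid: x̄ = 2×140×70 / 585 = 33.5 mm from the vertical weld.
Polar moment about centroid: J = I_x + I_y = [305³/12 + 2×140×152.5²] + [305×33.5² + 2(140³/12 + 140×36.5²)] = 10050000 mm³.
Direct shear f_v = P/L_w = 87.3×10³ / 585 = 149.2 N/mm (vertical).
Torsion M = P·e = 87.3×10³ × 195 = 17024000 N·mm.
Critical point at (x, y) = (106.5, 152.5) from centroid. f_tx = M·y/J = 258.3 N/mm; f_ty = M·x/J = 180.4 N/mm.
Resultant f_max = √[f_tx² + (f_v + f_ty)²] = √[258.3² + (149.2 + 180.4)²] = 418.8 N/mm.
Capacity per unit length: r_n/Ω = (1/2.0) × 0.6 × 620 × (0.707 × 5) = 657.5 N/mm.
418.8 ≤ 657.5 → adequate.

f_max ≈ 419 N/mm; adequate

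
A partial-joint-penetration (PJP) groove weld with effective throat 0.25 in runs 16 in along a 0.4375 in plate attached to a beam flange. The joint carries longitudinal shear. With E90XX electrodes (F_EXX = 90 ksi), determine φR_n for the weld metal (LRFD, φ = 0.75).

Effective throat (given) t_e = 0.25 in.
A_we = 0.25 × 16 = 4 in².
F_nw = 0.6 F_EXX = 54 ksi.
φR_n = 0.75 × 54 × 4 = 162 kips.

φR_n ≈ 162 kips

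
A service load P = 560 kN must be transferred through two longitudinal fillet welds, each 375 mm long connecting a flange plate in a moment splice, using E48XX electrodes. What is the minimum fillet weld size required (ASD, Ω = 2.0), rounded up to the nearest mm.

E48XX → F_EXX = 480 MPa.
Total weld length L = 750 mm.
Required throat t_e = P × Ω / (0.6 F_EXX × L) = 560 × 2.0 / (0.6 × 480 × 750 × 10⁻³) = 5.185 mm.
Required leg w = t_e / 0.707 = 7.334 mm → use 8 mm.

w = 8 mm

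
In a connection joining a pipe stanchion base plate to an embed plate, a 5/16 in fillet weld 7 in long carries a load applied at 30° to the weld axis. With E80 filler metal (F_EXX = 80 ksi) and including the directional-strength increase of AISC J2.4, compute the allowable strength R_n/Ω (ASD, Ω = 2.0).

t_e = 0.707 × 0.3125 = 0.2209 in; A_we = 0.2209 × 7 = 1.547 in².
Directional factor: 1.0 + 0.5 sin^1.5(30°) = 1.177.
F_nw = 0.6 × 80 × 1.177 = 56.49 ksi.
R_n/Ω = (56.49 × 1.547) / 2.0 = 43.68 kip.

R_n/Ω ≈ 43.7 kip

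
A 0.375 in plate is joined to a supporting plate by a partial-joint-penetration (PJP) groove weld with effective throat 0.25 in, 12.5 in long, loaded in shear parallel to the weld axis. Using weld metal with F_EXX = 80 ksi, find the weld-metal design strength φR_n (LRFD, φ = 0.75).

Effective throat (given) t_e = 0.25 in.
A_we = 0.25 × 12.5 = 3.125 in².
F_nw = 0.6 F_EXX = 48 ksi.
φR_n = 0.75 × 48 × 3.125 = 112.5 kips.

φR_n ≈ 112 kips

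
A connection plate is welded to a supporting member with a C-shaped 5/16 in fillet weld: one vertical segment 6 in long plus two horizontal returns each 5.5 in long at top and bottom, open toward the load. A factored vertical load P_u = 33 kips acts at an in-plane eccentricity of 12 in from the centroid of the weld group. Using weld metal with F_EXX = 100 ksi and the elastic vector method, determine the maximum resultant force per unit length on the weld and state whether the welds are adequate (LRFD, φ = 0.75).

Total weld length L_w = 17 in. Treat welds as unit-width lines.
Centroid: x̄ = 2×5.5×2.75 / 17 = 1.779 in from the vertical weld.
Polar moment about centroid: J = I_x + I_y = [6³/12 + 2×5.5×3²] + [6×1.779² + 2(5.5³/12 + 5.5×0.9706²)] = 174.1 in³.
Direct shear f_v = P/L_w = 33 / 17 = 1.941 kip/in (vertical).
Torsion M = P·e = 33 × 12 = 396 kip·in.
Critical point at (x, y) = (3.721, 3) from centroid. f_tx = M·y/J = 6.824 kip/in; f_ty = M·x/J = 8.463 kip/in.
Resultant f_max = √[f_tx² + (f_v + f_ty)²] = √[6.824² + (1.941 + 8.463)²] = 12.44 kip/in.
Capacity per unit length: φr_n = 0.75 × 0.6 × 100 × (0.707 × 0.3125) = 9.942 kip/in.
12.44 > 9.942 → NOT adequate.

f_max ≈ 12.4 kip/in; NOT adequate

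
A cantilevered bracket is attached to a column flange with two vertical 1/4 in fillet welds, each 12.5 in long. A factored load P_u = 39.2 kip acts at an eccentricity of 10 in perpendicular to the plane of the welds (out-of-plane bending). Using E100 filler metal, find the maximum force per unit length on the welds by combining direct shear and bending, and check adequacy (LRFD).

f_max ≈ 7.69 kip/in; adequate

E100XX → F_EXX = 100 ksi.
L_w = 2 × 12.5 = 25 in; section modulus (unit throat) S = 2 × L²/6 = 52.08 in².
Direct shear f_v = P/L_w = 39.2/25 = 1.568 kip/in.
Moment M = P × e = 39.2 × 10 = 392 kip·in; bending f_b = M/S = 7.526 kip/in.
f_max = √(f_v² + f_b²) = √(1.568² + 7.526²) = 7.688 kip/in.
φr_n = 0.75 × 0.6 × 100 × (0.707 × 0.25) = 7.954 kip/in → adequate.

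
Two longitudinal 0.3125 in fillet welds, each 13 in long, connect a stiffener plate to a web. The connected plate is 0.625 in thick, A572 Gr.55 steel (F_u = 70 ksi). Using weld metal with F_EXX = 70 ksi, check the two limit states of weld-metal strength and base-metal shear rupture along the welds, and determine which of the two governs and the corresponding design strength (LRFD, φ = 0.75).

t_e = 0.707 × 0.3125 = 0.2209 in; L = 26 in.
Weld metal: φR_n = 0.75 × 0.6 × 70 × 0.2209 × 26 = 180.9 kip.
Base metal (shear rupture): φR_n = 0.75 × 0.6 × 70 × 0.625 × 26 = 511.9 kip.
Governing: weld metal.

φR_n ≈ 181 kip (weld metal governs)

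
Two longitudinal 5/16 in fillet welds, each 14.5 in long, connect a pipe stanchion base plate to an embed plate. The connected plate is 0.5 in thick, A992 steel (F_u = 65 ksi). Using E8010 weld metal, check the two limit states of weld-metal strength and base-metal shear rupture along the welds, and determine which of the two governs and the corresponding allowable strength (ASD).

R_n/Ω ≈ 154 kips (weld metal governs)

E80XX → F_EXX = 80 ksi.
t_e = 0.707 × 0.3125 = 0.2209 in; L = 29 in.
Weld metal: R_n/Ω = (1/2.0) × 0.6 × 80 × 0.2209 × 29 = 153.8 kips.
Base metal (shear rupture): R_n/Ω = (1/2.0) × 0.6 × 65 × 0.5 × 29 = 282.8 kips.
Governing: weld metal.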